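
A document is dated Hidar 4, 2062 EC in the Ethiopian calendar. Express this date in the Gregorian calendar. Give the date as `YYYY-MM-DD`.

2069-11-13

Both dates share Julian Day Number 2477064; in the Gregorian calendar that is 13 November 2069 CE.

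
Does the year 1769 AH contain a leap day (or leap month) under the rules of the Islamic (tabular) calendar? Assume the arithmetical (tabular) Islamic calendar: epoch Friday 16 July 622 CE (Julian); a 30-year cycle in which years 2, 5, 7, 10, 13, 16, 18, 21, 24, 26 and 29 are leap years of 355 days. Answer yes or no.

Year 1769 AH is year 29 of its 30-year cycle; leap positions are 2, 5, 7, 10, 13, 16, 18, 21, 24, 26, 29, so it is a leap year (355 days).

yes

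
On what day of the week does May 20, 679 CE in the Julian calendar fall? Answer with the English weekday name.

Friday

This is JDN 1969202 (23 May 679 Gregorian).
Since JDN mod 7 = 4 (0 = Monday), the day is Friday.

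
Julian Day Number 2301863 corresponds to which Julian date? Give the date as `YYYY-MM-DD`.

JDN 2301863 is 9 March 1590 in the Gregorian calendar.
In the Julian calendar that day is 1590-02-27.

1590-02-27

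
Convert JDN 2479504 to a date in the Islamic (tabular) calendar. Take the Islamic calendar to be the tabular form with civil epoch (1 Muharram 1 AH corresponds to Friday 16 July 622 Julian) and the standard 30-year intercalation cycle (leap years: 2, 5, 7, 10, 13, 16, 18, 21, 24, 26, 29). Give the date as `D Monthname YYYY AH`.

17 Sha'ban 1499 AH

JDN 2479504 is 19 July 2076 in the Gregorian calendar.
In the tabular Islamic calendar that day is 17 Sha'ban 1499 AH.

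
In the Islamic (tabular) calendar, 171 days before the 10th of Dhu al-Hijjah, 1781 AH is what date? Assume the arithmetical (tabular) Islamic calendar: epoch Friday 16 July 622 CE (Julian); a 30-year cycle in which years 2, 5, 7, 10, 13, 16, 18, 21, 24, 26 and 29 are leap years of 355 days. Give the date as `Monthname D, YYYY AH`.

Counting 171 days back from JDN 2579547 reaches JDN 2579376, which is Jumada al-Thani 16, 1781 AH.

Jumada al-Thani 16, 1781 AH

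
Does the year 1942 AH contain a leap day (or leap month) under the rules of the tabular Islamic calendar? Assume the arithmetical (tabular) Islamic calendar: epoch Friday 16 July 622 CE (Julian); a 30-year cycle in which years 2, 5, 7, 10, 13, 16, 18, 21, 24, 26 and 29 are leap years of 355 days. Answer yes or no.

no

Year 1942 AH is year 22 of its 30-year cycle; leap positions are 2, 5, 7, 10, 13, 16, 18, 21, 24, 26, 29, so it is a common year (354 days).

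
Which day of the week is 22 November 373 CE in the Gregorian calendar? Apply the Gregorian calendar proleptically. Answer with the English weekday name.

JDN 1857621 mod 7 = 3, and JDN 0 was a Monday, so this is a Thursday.

Thursday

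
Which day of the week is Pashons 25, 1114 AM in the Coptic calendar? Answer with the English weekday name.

Monday

This is JDN 2231817 (28 May 1398 Gregorian).
Since JDN mod 7 = 0 (0 = Monday), the day is Monday.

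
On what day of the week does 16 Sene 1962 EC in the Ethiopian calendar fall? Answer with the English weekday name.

Equivalently 23 June 1970 Gregorian, JDN 2440761.
JDN 2440761 mod 7 = 1, and JDN 0 was a Monday, so this is a Tuesday.

Tuesday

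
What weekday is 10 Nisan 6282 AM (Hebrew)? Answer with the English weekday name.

Tuesday

This is JDN 2642298 (7 April 2522 Gregorian).
2642298 ≡ 1 (mod 7); counting from Monday = 0 gives Tuesday.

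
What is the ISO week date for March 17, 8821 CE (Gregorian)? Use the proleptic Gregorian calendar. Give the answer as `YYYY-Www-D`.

The weekday is Wednesday (ISO weekday 3).
That Wednesday belongs to ISO week 11 of ISO year 8821.

8821-W11-3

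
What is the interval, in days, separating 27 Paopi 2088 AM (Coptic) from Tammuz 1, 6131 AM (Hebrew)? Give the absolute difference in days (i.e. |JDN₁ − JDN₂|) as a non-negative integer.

148

JDN of the first date = 2587363.
JDN of the second date = 2587215.
|2587215 − 2587363| = 148.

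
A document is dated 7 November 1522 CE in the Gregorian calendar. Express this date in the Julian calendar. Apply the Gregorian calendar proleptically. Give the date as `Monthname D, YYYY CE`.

October 28, 1522 CE

For dates in this range the Gregorian date is 10 days ahead of the Julian.
7 November 1522 Gregorian − 10 days → 28 October 1522 Julian.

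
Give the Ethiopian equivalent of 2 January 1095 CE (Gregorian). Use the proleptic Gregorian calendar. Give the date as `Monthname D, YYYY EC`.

Julian Day Number of the source date = 2121002.
Converting JDN 2121002 to the Ethiopian calendar gives 1 Tir 1087 EC.

Tir 1, 1087 EC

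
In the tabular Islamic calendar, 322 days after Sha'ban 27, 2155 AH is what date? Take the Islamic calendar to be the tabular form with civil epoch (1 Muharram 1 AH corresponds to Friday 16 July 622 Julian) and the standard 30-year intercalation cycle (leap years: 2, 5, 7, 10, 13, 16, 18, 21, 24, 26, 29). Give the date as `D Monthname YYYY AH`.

The starting date is JDN 2711979; 2711979 + 322 = 2712301.
JDN 2712301 corresponds to 25 Rajab 2156 AH.

25 Rajab 2156 AH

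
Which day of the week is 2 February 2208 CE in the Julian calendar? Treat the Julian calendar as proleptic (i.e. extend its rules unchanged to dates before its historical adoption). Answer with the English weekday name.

Equivalently 17 February 2208 Gregorian, JDN 2527562.
Since JDN mod 7 = 2 (0 = Monday), the day is Wednesday.

Wednesday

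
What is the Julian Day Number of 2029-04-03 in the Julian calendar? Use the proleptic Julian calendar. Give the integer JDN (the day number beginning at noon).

Equivalently 16 April 2029 (Gregorian).
JDN 2400001 is 17 November 1858 CE (Gregorian), MJD 0; the target day is +62242 days from there, so JDN = 2462243.

2462243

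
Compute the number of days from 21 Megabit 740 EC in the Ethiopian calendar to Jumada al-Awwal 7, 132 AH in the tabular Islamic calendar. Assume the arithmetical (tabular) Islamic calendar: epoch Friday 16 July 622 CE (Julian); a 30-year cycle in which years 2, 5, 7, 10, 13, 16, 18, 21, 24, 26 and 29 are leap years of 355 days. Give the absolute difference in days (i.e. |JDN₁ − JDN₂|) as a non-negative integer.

JDN of the first date = 1994341.
JDN of the second date = 1994986.
|1994986 − 1994341| = 645.

645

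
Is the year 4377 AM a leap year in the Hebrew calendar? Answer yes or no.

Hebrew year 4377 is year 7 of its 19-year Metonic cycle; leap years are at positions 3, 6, 8, 11, 14, 17, 19, so it is a common year (12 months).

no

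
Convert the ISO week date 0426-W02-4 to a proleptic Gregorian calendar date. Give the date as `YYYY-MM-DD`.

0426-01-08

ISO week 1 of 426 is the week containing the first Thursday of 426.
Week 2, day 4 (Thursday) lands on 0426-01-08.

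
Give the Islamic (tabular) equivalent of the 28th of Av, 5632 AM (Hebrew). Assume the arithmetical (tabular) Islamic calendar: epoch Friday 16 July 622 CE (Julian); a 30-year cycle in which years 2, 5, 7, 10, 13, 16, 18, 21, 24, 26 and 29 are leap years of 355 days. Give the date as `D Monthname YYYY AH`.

The source date corresponds to 1 September 1872 in the Gregorian calendar (JDN 2405038).
That day falls on 27 Jumada al-Thani 1289 AH in the tabular Islamic calendar.

27 Jumada al-Thani 1289 AH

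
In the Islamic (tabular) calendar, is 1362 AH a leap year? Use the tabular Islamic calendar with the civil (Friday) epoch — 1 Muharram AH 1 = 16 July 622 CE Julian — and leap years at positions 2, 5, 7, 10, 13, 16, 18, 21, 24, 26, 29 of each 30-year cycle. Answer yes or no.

no

Year 1362 AH is year 12 of its 30-year cycle; leap positions are 2, 5, 7, 10, 13, 16, 18, 21, 24, 26, 29, so it is a common year (354 days).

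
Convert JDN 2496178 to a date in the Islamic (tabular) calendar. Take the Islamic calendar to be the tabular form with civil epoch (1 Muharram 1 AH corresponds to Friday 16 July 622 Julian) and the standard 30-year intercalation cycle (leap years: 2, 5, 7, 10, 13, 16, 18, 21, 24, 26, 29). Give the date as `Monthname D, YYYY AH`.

The Gregorian equivalent of JDN 2496178 is 15 March 2122.
In the tabular Islamic calendar that day is Ramadan 7, 1546 AH.

Ramadan 7, 1546 AH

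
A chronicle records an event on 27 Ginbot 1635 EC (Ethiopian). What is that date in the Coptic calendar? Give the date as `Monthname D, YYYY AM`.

Pashons 27, 1359 AM

Both dates share Julian Day Number 2321305; in the Coptic calendar that is 27 Pashons 1359 AM.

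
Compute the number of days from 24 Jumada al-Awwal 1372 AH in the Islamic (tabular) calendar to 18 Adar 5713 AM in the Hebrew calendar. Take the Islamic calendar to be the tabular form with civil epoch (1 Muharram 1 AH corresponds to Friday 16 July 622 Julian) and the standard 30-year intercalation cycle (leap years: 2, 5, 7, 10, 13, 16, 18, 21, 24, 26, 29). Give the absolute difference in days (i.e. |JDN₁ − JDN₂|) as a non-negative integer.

JDN of the first date = 2434418.
JDN of the second date = 2434442.
|2434442 − 2434418| = 24.

24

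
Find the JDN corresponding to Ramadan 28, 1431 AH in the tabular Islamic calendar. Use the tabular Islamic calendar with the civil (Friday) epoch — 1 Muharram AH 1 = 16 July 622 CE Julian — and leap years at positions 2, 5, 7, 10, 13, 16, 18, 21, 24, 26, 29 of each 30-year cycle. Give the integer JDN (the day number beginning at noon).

Equivalently 7 September 2010 (Gregorian).
JDN 2451545 is 1 January 2000 CE (Gregorian); the target day is +3902 days from there, so JDN = 2455447.

2455447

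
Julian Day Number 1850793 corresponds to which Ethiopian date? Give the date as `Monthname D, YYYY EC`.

Megabit 17, 347 EC

JDN 1850793 is 14 March 355 in the proleptic Gregorian calendar.
In the Ethiopian calendar that day is Megabit 17, 347 EC.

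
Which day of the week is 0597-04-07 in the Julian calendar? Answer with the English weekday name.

Sunday

This is JDN 1939209 (9 April 597 Gregorian).
JDN 1939209 mod 7 = 6, and JDN 0 was a Monday, so this is a Sunday.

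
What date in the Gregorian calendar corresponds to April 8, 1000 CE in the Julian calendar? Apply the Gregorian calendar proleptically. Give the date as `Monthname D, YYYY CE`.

At this point the Julian calendar is 6 days behind the Gregorian.
8 April 1000 Julian + 6 days → 14 April 1000 Gregorian.

April 14, 1000 CE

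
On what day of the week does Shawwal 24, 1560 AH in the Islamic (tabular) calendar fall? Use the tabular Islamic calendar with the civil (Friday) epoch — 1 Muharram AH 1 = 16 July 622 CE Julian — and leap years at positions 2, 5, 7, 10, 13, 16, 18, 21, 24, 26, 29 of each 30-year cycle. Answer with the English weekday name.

This is JDN 2501187 (1 December 2135 Gregorian).
Since JDN mod 7 = 3 (0 = Monday), the day is Thursday.

Thursday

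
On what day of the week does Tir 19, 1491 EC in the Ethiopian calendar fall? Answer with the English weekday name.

Monday

In the proleptic Gregorian calendar this is 23 January 1499 (JDN 2268581).
Since JDN mod 7 = 0 (0 = Monday), the day is Monday.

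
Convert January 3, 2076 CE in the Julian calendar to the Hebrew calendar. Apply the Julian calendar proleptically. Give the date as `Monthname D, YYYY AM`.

Shevat 11, 5836 AM

Both dates share Julian Day Number 2479319; in the Hebrew calendar that is 11 Shevat 5836 AM.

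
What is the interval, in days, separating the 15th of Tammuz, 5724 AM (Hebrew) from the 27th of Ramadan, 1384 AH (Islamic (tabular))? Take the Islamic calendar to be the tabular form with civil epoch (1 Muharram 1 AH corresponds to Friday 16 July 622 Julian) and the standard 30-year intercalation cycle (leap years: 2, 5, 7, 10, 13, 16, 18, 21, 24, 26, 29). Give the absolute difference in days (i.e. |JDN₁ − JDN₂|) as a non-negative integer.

JDN of the first date = 2438572.
JDN of the second date = 2438791.
|2438791 − 2438572| = 219.

219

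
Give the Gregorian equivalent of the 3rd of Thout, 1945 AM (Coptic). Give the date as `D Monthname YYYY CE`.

Julian Day Number of the source date = 2535078.
Converting JDN 2535078 to the Gregorian calendar gives 15 September 2228 CE.

15 September 2228 CE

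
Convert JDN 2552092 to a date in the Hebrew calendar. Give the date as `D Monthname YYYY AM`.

20 Nisan 6035 AM

JDN 2552092 is 16 April 2275 in the Gregorian calendar.
In the Hebrew calendar that day is 20 Nisan 6035 AM.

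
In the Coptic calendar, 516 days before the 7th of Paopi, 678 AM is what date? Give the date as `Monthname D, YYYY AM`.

Pashons 11, 676 AM

Counting 516 days back from JDN 2072340 reaches JDN 2071824, which is Pashons 11, 676 AM.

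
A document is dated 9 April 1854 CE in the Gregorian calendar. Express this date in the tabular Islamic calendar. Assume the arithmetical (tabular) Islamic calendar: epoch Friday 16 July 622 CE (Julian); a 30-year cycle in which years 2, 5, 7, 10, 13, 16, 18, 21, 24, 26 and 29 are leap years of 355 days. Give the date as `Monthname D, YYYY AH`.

Rajab 11, 1270 AH

Both dates share Julian Day Number 2398318; in the tabular Islamic calendar that is 11 Rajab 1270 AH.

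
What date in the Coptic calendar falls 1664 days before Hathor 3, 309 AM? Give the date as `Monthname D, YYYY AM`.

Parmouti 15, 304 AM

The starting date is JDN 1937589; 1937589 − 1664 = 1935925.
JDN 1935925 corresponds to Parmouti 15, 304 AM.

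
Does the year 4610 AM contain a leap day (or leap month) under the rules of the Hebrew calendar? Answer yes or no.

no

Hebrew year 4610 is year 12 of its 19-year Metonic cycle; leap years are at positions 3, 6, 8, 11, 14, 17, 19, so it is a common year (12 months).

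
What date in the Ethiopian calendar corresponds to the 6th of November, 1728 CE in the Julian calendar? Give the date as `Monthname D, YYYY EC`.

Hidar 10, 1721 EC

Julian Day Number of the source date = 2352520.
Converting JDN 2352520 to the Ethiopian calendar gives 10 Hidar 1721 EC.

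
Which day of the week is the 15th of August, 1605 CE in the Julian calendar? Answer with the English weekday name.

Thursday

This is JDN 2307511 (25 August 1605 Gregorian).
2307511 ≡ 3 (mod 7); counting from Monday = 0 gives Thursday.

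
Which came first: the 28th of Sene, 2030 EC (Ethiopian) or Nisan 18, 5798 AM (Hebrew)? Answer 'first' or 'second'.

Converting both to JDN: 2465610 vs 2465537; the smaller is the second.

second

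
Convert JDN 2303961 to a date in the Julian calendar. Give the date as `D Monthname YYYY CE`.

The Gregorian equivalent of JDN 2303961 is 6 December 1595.
In the Julian calendar that day is 26 November 1595 CE.

26 November 1595 CE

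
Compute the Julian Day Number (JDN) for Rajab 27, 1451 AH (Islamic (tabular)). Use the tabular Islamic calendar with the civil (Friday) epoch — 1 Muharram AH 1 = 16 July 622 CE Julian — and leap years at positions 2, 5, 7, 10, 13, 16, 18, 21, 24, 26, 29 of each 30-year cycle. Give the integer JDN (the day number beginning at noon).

In the Gregorian calendar the same day is 4 December 2029.
JDN 2299161 is 15 October 1582 CE (Gregorian); the target day is +163314 days from there, so JDN = 2462475.

2462475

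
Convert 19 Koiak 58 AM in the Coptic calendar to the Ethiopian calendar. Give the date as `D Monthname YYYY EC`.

19 Tahsas 334 EC

The source date corresponds to 16 December 341 in the proleptic Gregorian calendar (JDN 1845957).
That day falls on 19 Tahsas 334 EC in the Ethiopian calendar.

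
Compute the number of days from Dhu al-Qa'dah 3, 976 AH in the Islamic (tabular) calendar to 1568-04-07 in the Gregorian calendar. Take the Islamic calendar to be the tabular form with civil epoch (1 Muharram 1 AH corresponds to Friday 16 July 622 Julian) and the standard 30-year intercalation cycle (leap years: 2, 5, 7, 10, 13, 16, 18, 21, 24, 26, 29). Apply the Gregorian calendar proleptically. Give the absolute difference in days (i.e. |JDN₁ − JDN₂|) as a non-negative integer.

387

JDN of the first date = 2294244.
JDN of the second date = 2293857.
|2293857 − 2294244| = 387.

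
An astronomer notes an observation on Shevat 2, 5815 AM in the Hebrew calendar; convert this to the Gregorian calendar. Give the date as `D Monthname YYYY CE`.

31 January 2055 CE

Both dates share Julian Day Number 2471664; in the Gregorian calendar that is 31 January 2055 CE.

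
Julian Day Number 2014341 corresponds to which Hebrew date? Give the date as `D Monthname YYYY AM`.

The proleptic Gregorian equivalent of JDN 2014341 is 23 December 802.
In the Hebrew calendar that day is 20 Tevet 4563 AM.

20 Tevet 4563 AM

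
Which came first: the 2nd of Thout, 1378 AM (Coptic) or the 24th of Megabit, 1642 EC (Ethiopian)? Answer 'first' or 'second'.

second

The two dates have Julian Day Numbers 2327980 and 2323799 respectively.
Since 2323799 < 2327980, the second date comes first.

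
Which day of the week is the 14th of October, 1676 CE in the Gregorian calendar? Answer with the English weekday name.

Since JDN mod 7 = 2 (0 = Monday), the day is Wednesday.

Wednesday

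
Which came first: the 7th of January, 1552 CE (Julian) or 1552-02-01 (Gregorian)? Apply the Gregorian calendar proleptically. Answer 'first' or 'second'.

The two dates have Julian Day Numbers 2287932 and 2287947 respectively.
Since 2287932 < 2287947, the first date comes first.

first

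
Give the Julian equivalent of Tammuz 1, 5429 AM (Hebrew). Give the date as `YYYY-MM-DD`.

1669-06-20

Both dates share Julian Day Number 2330831; in the Julian calendar that is 20 June 1669 CE.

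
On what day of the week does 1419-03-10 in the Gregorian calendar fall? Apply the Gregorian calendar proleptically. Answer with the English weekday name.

JDN 2239407 mod 7 = 2, and JDN 0 was a Monday, so this is a Wednesday.

Wednesday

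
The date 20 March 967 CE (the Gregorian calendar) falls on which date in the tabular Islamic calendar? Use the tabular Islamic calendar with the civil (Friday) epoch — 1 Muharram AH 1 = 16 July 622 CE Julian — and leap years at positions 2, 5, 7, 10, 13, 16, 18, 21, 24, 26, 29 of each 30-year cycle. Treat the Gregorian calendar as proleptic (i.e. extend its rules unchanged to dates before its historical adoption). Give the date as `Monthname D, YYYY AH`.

Both dates share Julian Day Number 2074328; in the tabular Islamic calendar that is 30 Rabi' al-Awwal 356 AH.

Rabi' al-Awwal 30, 356 AH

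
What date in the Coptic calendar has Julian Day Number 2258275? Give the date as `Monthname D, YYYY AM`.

JDN 2258275 is 5 November 1470 in the proleptic Gregorian calendar.
In the Coptic calendar that day is Paopi 30, 1187 AM.

Paopi 30, 1187 AM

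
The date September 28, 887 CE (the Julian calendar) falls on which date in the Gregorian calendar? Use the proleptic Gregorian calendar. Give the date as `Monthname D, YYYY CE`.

At this point the Julian calendar is 4 days behind the Gregorian.
28 September 887 Julian + 4 days → 2 October 887 Gregorian.

October 2, 887 CE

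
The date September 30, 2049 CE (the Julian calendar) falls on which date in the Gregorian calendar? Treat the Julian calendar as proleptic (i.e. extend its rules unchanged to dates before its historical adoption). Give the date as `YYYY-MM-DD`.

2049-10-13

At this point the Julian calendar is 13 days behind the Gregorian.
30 September 2049 Julian + 13 days → 13 October 2049 Gregorian.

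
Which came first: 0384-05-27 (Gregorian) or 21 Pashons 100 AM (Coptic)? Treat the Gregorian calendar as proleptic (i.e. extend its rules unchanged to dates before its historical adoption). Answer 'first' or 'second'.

second

First date → JDN 1861460; second date → JDN 1861450.
JDN 1861450 < JDN 1861460, so the second date is earlier.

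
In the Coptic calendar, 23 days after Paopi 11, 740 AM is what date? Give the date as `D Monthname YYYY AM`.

JDN of Paopi 11, 740 AM = 2094990.
2094990 + 23 = 2095013.
JDN 2095013 in the Coptic calendar is 4 Hathor 740 AM.

4 Hathor 740 AM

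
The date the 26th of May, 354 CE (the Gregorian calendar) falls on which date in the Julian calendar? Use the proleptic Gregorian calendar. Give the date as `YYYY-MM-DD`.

0354-05-25

For dates in this range the Gregorian date is 1 day ahead of the Julian.
26 May 354 Gregorian − 1 day → 25 May 354 Julian.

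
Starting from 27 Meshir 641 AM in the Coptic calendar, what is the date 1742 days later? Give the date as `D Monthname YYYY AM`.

3 Koiak 646 AM

JDN of 27 Meshir 641 AM = 2058966.
2058966 + 1742 = 2060708.
JDN 2060708 in the Coptic calendar is 3 Koiak 646 AM.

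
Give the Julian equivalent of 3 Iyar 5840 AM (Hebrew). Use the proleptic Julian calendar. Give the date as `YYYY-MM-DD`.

The source date corresponds to 22 April 2080 in the Gregorian calendar (JDN 2480877).
That day falls on 9 April 2080 CE in the Julian calendar.

2080-04-09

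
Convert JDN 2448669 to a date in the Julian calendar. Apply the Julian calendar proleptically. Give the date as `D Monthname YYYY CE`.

JDN 2448669 is 16 February 1992 in the Gregorian calendar.
In the Julian calendar that day is 3 February 1992 CE.

3 February 1992 CE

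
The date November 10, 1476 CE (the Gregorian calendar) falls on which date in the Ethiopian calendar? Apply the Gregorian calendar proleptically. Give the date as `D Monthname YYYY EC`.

5 Hidar 1469 EC

Both dates share Julian Day Number 2260472; in the Ethiopian calendar that is 5 Hidar 1469 EC.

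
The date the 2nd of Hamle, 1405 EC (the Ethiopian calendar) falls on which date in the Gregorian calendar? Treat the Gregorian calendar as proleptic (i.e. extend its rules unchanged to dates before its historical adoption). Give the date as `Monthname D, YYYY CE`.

Julian Day Number of the source date = 2237333.
Converting JDN 2237333 to the Gregorian calendar gives 5 July 1413 CE.

July 5, 1413 CE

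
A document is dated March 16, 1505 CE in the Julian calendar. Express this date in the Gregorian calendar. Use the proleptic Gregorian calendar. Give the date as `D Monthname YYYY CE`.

For dates in this range the Gregorian date is 10 days ahead of the Julian.
16 March 1505 Julian + 10 days → 26 March 1505 Gregorian.

26 March 1505 CE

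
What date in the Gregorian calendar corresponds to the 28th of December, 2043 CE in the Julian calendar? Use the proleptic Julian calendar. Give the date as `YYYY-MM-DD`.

At this point the Julian calendar is 13 days behind the Gregorian.
28 December 2043 Julian + 13 days → 10 January 2044 Gregorian.

2044-01-10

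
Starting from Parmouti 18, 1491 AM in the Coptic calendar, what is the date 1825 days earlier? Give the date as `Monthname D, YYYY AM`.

JDN of Parmouti 18, 1491 AM = 2369479.
2369479 − 1825 = 2367654.
JDN 2367654 in the Coptic calendar is Parmouti 19, 1486 AM.

Parmouti 19, 1486 AM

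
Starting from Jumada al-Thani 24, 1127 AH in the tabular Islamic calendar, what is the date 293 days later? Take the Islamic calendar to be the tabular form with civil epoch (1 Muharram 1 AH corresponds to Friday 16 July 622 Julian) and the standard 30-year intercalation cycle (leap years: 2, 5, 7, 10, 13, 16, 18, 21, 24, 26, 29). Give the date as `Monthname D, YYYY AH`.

JDN of Jumada al-Thani 24, 1127 AH = 2347628.
2347628 + 293 = 2347921.
JDN 2347921 in the tabular Islamic calendar is Rabi' al-Thani 22, 1128 AH.

Rabi' al-Thani 22, 1128 AH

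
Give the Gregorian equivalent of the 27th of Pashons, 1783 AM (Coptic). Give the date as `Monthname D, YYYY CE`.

June 4, 2067 CE

Both dates share Julian Day Number 2476171; in the Gregorian calendar that is 4 June 2067 CE.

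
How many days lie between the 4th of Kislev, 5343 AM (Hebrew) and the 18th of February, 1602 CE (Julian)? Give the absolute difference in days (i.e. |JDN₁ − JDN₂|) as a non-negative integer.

First date → JDN 2299206; second date → JDN 2306237.
The interval is |2299206 − 2306237| = 7031 days.

7031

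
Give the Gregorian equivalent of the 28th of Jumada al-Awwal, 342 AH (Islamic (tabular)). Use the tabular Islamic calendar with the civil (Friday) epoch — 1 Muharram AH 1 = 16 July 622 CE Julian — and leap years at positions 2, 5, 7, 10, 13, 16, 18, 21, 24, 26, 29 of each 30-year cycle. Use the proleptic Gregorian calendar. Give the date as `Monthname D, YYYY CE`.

Both dates share Julian Day Number 2069424; in the Gregorian calendar that is 15 October 953 CE.

October 15, 953 CE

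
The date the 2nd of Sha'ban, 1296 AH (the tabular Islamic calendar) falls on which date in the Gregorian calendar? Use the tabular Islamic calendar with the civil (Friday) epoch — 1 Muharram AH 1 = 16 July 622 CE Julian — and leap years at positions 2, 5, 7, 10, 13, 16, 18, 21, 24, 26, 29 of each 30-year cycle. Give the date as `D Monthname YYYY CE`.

22 July 1879 CE

Both dates share Julian Day Number 2407553; in the Gregorian calendar that is 22 July 1879 CE.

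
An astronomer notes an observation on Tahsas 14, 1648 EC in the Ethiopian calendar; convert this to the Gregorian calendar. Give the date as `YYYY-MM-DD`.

1655-12-21

Both dates share Julian Day Number 2325891; in the Gregorian calendar that is 21 December 1655 CE.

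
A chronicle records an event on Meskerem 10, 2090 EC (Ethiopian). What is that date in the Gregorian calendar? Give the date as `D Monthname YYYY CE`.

20 September 2097 CE

Both dates share Julian Day Number 2487237; in the Gregorian calendar that is 20 September 2097 CE.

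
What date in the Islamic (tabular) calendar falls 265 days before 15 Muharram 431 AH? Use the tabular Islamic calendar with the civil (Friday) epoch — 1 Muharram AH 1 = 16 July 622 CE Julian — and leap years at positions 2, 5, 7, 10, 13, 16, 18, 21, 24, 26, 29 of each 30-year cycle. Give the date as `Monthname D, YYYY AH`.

Counting 265 days back from JDN 2100832 reaches JDN 2100567, which is Rabi' al-Thani 16, 430 AH.

Rabi' al-Thani 16, 430 AH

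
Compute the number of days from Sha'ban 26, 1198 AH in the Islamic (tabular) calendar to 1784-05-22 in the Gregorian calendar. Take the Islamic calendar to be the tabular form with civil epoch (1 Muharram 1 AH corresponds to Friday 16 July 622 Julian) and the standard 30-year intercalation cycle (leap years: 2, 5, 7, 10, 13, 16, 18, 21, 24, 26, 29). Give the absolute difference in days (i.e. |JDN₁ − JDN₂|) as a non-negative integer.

JDN of the first date = 2372849.
JDN of the second date = 2372795.
|2372795 − 2372849| = 54.

54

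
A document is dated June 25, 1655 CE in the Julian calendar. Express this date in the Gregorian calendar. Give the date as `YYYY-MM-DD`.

1655-07-05

For dates in this range the Gregorian date is 10 days ahead of the Julian.
25 June 1655 Julian + 10 days → 5 July 1655 Gregorian.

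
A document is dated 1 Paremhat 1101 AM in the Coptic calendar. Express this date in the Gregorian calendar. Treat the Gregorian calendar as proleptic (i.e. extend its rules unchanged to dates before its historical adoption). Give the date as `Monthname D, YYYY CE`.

Julian Day Number of the source date = 2226985.
Converting JDN 2226985 to the Gregorian calendar gives 5 March 1385 CE.

March 5, 1385 CE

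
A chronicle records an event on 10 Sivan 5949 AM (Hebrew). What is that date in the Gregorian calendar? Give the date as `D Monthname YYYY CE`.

Both dates share Julian Day Number 2520722; in the Gregorian calendar that is 26 May 2189 CE.

26 May 2189 CE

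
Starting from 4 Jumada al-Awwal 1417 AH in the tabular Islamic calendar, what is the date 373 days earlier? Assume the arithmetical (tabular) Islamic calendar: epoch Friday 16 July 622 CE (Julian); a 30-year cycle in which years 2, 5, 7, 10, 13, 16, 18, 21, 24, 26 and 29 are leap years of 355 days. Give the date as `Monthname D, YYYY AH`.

The starting date is JDN 2450344; 2450344 − 373 = 2449971.
JDN 2449971 corresponds to Rabi' al-Thani 14, 1416 AH.

Rabi' al-Thani 14, 1416 AH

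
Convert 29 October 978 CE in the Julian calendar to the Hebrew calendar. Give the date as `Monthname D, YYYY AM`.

Cheshvan 25, 4739 AM

Both dates share Julian Day Number 2078574; in the Hebrew calendar that is 25 Cheshvan 4739 AM.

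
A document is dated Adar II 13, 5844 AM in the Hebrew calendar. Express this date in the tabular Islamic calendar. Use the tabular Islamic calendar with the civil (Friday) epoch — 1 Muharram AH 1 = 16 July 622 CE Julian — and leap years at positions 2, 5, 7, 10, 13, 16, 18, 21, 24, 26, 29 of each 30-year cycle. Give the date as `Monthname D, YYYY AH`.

The source date corresponds to 20 March 2084 in the Gregorian calendar (JDN 2482305).
That day falls on 13 Rajab 1507 AH in the tabular Islamic calendar.

Rajab 13, 1507 AH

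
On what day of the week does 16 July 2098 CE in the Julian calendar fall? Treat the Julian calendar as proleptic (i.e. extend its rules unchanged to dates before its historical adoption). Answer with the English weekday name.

In the Gregorian calendar this is 29 July 2098 (JDN 2487549).
Since JDN mod 7 = 1 (0 = Monday), the day is Tuesday.

Tuesday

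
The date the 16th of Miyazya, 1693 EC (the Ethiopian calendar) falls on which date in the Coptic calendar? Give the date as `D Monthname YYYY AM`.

The source date corresponds to 22 April 1701 in the Gregorian calendar (JDN 2342449).
That day falls on 16 Parmouti 1417 AM in the Coptic calendar.

16 Parmouti 1417 AM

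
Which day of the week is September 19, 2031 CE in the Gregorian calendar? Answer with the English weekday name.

2463129 ≡ 4 (mod 7); counting from Monday = 0 gives Friday.

Friday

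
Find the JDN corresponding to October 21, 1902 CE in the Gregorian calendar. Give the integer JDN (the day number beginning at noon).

2416044

JDN 2400001 is 17 November 1858 CE (Gregorian), MJD 0; the target day is +16043 days from there, so JDN = 2416044.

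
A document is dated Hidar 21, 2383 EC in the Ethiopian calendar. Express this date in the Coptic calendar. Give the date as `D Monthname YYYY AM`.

21 Hathor 2107 AM

Julian Day Number of the source date = 2594326.
Converting JDN 2594326 to the Coptic calendar gives 21 Hathor 2107 AM.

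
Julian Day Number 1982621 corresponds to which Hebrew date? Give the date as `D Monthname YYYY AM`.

17 Adar I 4476 AM

JDN 1982621 is 18 February 716 in the proleptic Gregorian calendar.
In the Hebrew calendar that day is 17 Adar I 4476 AM.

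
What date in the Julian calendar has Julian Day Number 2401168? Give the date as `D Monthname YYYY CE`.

The Gregorian equivalent of JDN 2401168 is 27 January 1862.
In the Julian calendar that day is 15 January 1862 CE.

15 January 1862 CE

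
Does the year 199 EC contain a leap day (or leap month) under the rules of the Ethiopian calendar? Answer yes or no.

yes

199 mod 4 = 3; in the Ethiopian calendar a year is leap when year mod 4 = 3, so it is a leap year.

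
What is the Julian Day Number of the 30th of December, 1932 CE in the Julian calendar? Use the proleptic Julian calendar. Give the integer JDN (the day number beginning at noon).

2427085

In the Gregorian calendar the same day is 12 January 1933.
JDN 2400001 is 17 November 1858 CE (Gregorian), MJD 0; the target day is +27084 days from there, so JDN = 2427085.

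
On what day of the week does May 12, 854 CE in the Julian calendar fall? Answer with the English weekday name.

Equivalently 16 May 854 Gregorian, JDN 2033113.
JDN 2033113 mod 7 = 5, and JDN 0 was a Monday, so this is a Saturday.

Saturday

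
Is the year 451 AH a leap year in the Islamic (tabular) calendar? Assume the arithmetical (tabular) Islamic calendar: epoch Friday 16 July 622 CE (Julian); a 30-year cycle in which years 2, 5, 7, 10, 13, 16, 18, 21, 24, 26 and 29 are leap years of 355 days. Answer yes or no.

no

Year 451 AH is year 1 of its 30-year cycle; leap positions are 2, 5, 7, 10, 13, 16, 18, 21, 24, 26, 29, so it is a common year (354 days).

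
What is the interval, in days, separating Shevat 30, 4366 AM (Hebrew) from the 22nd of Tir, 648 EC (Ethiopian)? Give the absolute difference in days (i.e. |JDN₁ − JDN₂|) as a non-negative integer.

First date → JDN 1942443; second date → JDN 1960679.
The interval is |1942443 − 1960679| = 18236 days.

18236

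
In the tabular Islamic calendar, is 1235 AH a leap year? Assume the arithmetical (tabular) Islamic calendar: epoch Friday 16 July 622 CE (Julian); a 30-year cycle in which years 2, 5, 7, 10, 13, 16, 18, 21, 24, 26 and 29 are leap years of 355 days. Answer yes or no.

yes

Year 1235 AH is year 5 of its 30-year cycle; leap positions are 2, 5, 7, 10, 13, 16, 18, 21, 24, 26, 29, so it is a leap year (355 days).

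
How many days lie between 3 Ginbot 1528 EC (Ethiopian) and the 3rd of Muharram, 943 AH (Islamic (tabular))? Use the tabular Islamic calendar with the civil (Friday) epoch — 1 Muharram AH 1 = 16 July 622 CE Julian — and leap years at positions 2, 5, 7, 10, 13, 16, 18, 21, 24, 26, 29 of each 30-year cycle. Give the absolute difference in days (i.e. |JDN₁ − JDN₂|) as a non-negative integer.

55

First date → JDN 2282200; second date → JDN 2282255.
The interval is |2282200 − 2282255| = 55 days.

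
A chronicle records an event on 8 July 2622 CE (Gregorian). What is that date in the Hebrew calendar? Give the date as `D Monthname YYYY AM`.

7 Tammuz 6382 AM

Both dates share Julian Day Number 2678914; in the Hebrew calendar that is 7 Tammuz 6382 AM.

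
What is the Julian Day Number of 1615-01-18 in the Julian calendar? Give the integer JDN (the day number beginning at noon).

In the Gregorian calendar the same day is 28 January 1615.
JDN 2299161 is 15 October 1582 CE (Gregorian); the target day is +11793 days from there, so JDN = 2310954.

2310954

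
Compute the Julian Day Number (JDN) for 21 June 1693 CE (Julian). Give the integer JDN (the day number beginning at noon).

2339598

In the Gregorian calendar the same day is 1 July 1693.
JDN 2451545 is 1 January 2000 CE (Gregorian); the target day is −111947 days from there, so JDN = 2339598.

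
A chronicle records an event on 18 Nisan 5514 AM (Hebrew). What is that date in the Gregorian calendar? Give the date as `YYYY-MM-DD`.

Julian Day Number of the source date = 2361795.
Converting JDN 2361795 to the Gregorian calendar gives 10 April 1754 CE.

1754-04-10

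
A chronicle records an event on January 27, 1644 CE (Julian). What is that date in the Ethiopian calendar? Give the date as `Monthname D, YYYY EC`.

Yekatit 1, 1636 EC

Julian Day Number of the source date = 2321555.
Converting JDN 2321555 to the Ethiopian calendar gives 1 Yekatit 1636 EC.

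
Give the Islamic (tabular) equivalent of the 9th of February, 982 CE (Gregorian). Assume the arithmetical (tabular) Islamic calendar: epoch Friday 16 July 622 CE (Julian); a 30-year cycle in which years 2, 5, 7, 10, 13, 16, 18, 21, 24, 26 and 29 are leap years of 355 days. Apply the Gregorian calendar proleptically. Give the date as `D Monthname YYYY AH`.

6 Sha'ban 371 AH

Julian Day Number of the source date = 2079768.
Converting JDN 2079768 to the tabular Islamic calendar gives 6 Sha'ban 371 AH.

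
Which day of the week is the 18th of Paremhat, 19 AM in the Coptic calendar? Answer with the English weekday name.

This is JDN 1831801 (15 March 303 Gregorian).
Since JDN mod 7 = 6 (0 = Monday), the day is Sunday.

Sunday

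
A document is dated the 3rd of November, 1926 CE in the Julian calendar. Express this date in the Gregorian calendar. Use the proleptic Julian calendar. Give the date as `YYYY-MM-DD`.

1926-11-16

For dates in this range the Gregorian date is 13 days ahead of the Julian.
3 November 1926 Julian + 13 days → 16 November 1926 Gregorian.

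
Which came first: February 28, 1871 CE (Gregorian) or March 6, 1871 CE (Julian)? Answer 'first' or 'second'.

first

Converting both to JDN: 2404487 vs 2404505; the smaller is the first.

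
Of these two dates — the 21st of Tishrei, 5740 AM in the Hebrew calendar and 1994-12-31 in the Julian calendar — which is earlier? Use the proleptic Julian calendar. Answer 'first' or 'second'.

First date → JDN 2444159; second date → JDN 2449731.
JDN 2444159 < JDN 2449731, so the first date is earlier.

first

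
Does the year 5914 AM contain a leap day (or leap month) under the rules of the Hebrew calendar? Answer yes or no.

no

Hebrew year 5914 is year 5 of its 19-year Metonic cycle; leap years are at positions 3, 6, 8, 11, 14, 17, 19, so it is a common year (12 months).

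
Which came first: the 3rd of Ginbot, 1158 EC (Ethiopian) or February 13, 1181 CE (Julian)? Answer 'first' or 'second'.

first

Converting both to JDN: 2147057 vs 2152462; the smaller is the first.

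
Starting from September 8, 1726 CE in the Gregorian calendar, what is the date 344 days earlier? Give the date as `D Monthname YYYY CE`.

The starting date is JDN 2351719; 2351719 − 344 = 2351375.
JDN 2351375 corresponds to 29 September 1725 CE.

29 September 1725 CE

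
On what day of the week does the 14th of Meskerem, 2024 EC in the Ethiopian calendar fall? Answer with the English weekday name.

Thursday

Equivalently 25 September 2031 Gregorian, JDN 2463135.
2463135 ≡ 3 (mod 7); counting from Monday = 0 gives Thursday.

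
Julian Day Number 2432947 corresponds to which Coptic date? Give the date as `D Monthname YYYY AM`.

22 Tobi 1665 AM

The Gregorian equivalent of JDN 2432947 is 30 January 1949.
In the Coptic calendar that day is 22 Tobi 1665 AM.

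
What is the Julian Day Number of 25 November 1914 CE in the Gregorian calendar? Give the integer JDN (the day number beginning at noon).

2420462

JDN 2400001 is 17 November 1858 CE (Gregorian), MJD 0; the target day is +20461 days from there, so JDN = 2420462.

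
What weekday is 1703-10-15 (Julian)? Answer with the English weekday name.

In the Gregorian calendar this is 26 October 1703 (JDN 2343366).
Since JDN mod 7 = 4 (0 = Monday), the day is Friday.

Friday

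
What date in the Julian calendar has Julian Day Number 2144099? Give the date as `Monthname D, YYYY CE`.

The proleptic Gregorian equivalent of JDN 2144099 is 30 March 1158.
In the Julian calendar that day is March 23, 1158 CE.

March 23, 1158 CE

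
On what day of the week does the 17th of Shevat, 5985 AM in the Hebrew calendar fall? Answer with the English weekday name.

In the Gregorian calendar this is 26 January 2225 (JDN 2533750).
JDN 2533750 mod 7 = 2, and JDN 0 was a Monday, so this is a Wednesday.

Wednesday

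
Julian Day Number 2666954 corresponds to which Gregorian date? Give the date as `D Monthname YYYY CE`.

JDN 2451545 is 1 Jan 2000; 2666954 is +215409 days from there.

8 October 2589 CE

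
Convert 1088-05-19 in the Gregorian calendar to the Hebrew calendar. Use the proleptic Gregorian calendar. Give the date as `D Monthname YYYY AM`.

Both dates share Julian Day Number 2118583; in the Hebrew calendar that is 19 Iyar 4848 AM.

19 Iyar 4848 AM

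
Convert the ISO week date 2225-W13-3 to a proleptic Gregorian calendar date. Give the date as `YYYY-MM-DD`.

2225-03-30

ISO week 1 of 2225 is the week containing the first Thursday of 2225.
Week 13, day 3 (Wednesday) lands on 2225-03-30.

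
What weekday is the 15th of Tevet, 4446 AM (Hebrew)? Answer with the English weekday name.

Sunday

In the proleptic Gregorian calendar this is 20 December 685 (JDN 1971605).
JDN 1971605 mod 7 = 6, and JDN 0 was a Monday, so this is a Sunday.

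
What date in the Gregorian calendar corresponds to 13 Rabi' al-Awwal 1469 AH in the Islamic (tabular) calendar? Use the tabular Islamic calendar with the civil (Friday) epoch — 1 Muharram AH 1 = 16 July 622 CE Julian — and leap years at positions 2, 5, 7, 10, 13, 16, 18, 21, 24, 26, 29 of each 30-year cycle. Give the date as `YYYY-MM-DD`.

2047-01-10

Julian Day Number of the source date = 2468721.
Converting JDN 2468721 to the Gregorian calendar gives 10 January 2047 CE.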